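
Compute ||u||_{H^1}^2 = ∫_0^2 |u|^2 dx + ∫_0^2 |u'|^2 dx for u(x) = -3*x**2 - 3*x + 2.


||u||_{H^1}^2 = 1458/5

The H^1 norm (squared) on an interval (0, L) is
  ||u||_{H^1}^2 = ∫_0^L u(x)^2 dx + ∫_0^L u'(x)^2 dx.
Compute u'(x) = -6*x - 3.
Then u(x)^2 = 9*x**4 + 18*x**3 - 3*x**2 - 12*x + 4 and u'(x)^2 = 36*x**2 + 36*x + 9.
Integrate each monomial from 0 to 2 using ∫_0^2 c·x^n dx = c·2^(n+1)/(n+1):
  ∫_0^2 u(x)^2 dx = ∫_0^2 (9*x^4 + 18*x^3 - 3*x^2 - 12*x + 4) dx. Term by term:
    ∫_0^2 9*x^4 dx = 288/5;  ∫_0^2 18*x^3 dx = 72;  ∫_0^2 -3*x^2 dx = -8;
    ∫_0^2 -12*x dx = -24;  ∫_0^2 4 dx = 8.
  Sum: 288/5 + 72 − 8 − 24 + 8 = 528/5.
  ∫_0^2 u'(x)^2 dx = ∫_0^2 (36*x^2 + 36*x + 9) dx. Term by term:
    ∫_0^2 36*x^2 dx = 96;  ∫_0^2 36*x dx = 72;  ∫_0^2 9 dx = 18.
  Sum: 96 + 72 + 18 = 186.
Adding: ||u||_{H^1}^2 = 528/5 + 186 = 1458/5.


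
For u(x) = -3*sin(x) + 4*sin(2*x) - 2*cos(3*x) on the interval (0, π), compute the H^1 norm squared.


||u||_{H^1(0,π)}^2 = 128 + 69*π

u'(x) = 6*sin(3*x) - 3*cos(x) + 8*cos(2*x).
Expand u² and (u')² and integrate term by term on (0, π), using: for integers n ≥ 1, ∫_0^π sin²(nx) dx = ∫_0^π cos²(nx) dx = π/2; for n ≠ n', ∫_0^π sin(nx)sin(n'x) dx = ∫_0^π cos(nx)cos(n'x) dx = 0; and by product-to-sum, ∫_0^π sin(nx)cos(n'x) dx = ½∫_0^π [sin((n+n')x) + sin((n−n')x)] dx, which is 0 when n+n' is even and 2n/(n²−n'²) when n+n' is odd (it need not vanish on (0, π)).
  u² squared terms: (-3)²·∫sin(x)² dx = 9·π/2 = 9*π/2;  (-2)²·∫cos(3x)² dx = 4·π/2 = 2*π;  (4)²·∫sin(2x)² dx = 16·π/2 = 8*π.
  u² cross terms: 2·(-3)·(-2)·∫sin(x)·cos(3x) dx = 12·(0) = 0;  2·(-3)·(4)·∫sin(x)·sin(2x) dx = -24·(0) = 0;  2·(-2)·(4)·∫cos(3x)·sin(2x) dx = -16·(-4/5) = 64/5.
  So ∫_0^π u² dx = 9*π/2 + 2*π + 8*π + 0 + 0 + 64/5 = 64/5 + 29*π/2.
  (u')² squared terms: (-3)²·∫cos(x)² dx = 9·π/2 = 9*π/2;  (6)²·∫sin(3x)² dx = 36·π/2 = 18*π;  (8)²·∫cos(2x)² dx = 64·π/2 = 32*π.
  (u')² cross terms: 2·(-3)·(6)·∫cos(x)·sin(3x) dx = -36·(0) = 0;  2·(-3)·(8)·∫cos(x)·cos(2x) dx = -48·(0) = 0;  2·(6)·(8)·∫sin(3x)·cos(2x) dx = 96·(6/5) = 576/5.
  So ∫_0^π (u')² dx = 9*π/2 + 18*π + 32*π + 0 + 0 + 576/5 = 576/5 + 109*π/2.
||u||_{H^1}^2 = (64/5 + 29*π/2) + (576/5 + 109*π/2) = 128 + 69*π.


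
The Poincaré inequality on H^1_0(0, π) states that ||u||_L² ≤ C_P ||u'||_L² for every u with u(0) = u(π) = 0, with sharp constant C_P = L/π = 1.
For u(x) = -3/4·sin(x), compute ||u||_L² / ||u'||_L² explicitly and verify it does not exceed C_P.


||u||_L² / ||u'||_L² = 1 = C_P.

u(x) = -3/4·sin(x), so u'(x) = -3*cos(x)/4.
Writing u(x) = A·sin(kπx/L) with A = -3/4 and k = 1, use ∫_0^L sin²(kπx/L) dx = L/2 and ∫_0^L cos²(kπx/L) dx = L/2.
u² = 9/16·sin²(x) and (u')² = 9/16·cos²(x), and each of sin², cos² integrates to L/2 = π/2 over (0, π).
∫_0^π u² dx = 9*π/32, so ||u||_L² = 3*sqrt(2)*sqrt(π)/8.
∫_0^π (u')² dx = 9*π/32, so ||u'||_L² = 3*sqrt(2)*sqrt(π)/8.
Ratio ||u||_L² / ||u'||_L² = 1.
Sharp Poincaré constant on H^1_0(0, π) is C_P = L/π = 1, achieved by sin(x).
This is the k = 1 eigenfunction (up to amplitude), so the ratio equals the sharp Poincaré constant exactly.


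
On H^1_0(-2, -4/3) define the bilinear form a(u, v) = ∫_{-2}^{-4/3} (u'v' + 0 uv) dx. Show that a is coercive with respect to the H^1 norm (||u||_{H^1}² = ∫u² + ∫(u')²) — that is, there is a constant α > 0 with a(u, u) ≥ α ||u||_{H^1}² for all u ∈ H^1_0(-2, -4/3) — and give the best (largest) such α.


α = 9*π^2/(4 + 9*π^2)

Coercivity of a(·,·) on H^1_0(-2, -4/3) means a(u, u) ≥ α ||u||_{H^1}² for every u ∈ H^1_0.
The interval has length L = 2/3, and Poincaré/coercivity depend only on L. Here a(u, u) = ∫(u')² + (0)·∫u².
Here c = 0, so a(u,u) = ∫(u')² alone. The condition a(u,u) ≥ α||u||_{H^1}² reads (1−α)∫(u')² ≥ (α−c)∫u². Any admissible α is ≤ 1 (rapidly oscillating u have ∫u²/∫(u')² → 0), and α = 1 would force 0 ≥ (1−c)∫u², impossible since c < 1; so 1−α > 0. By the sharp Poincaré inequality on H^1_0 of an interval of length L, ∫(u')² ≥ (π/L)²∫u² with equality for the first sine mode sin(π(x−x₀)/L) (x₀ the left endpoint), so the inequality holds for all u iff (1−α)(π/L)² ≥ α − c, i.e. α ≤ ((π/L)² + c)/((π/L)² + 1) = (1 + c(L/π)²)/(1 + (L/π)²). (Direct route, valid since c ≤ 0: Poincaré gives c∫u² ≥ c(L/π)²∫(u')², so a(u,u) ≥ (1 + c(L/π)²)∫(u')², while ||u||_{H^1}² ≤ (1 + (L/π)²)∫(u')²; dividing yields the same α.) With (π/L)² = 9*π^2/4 and c = 0, the largest admissible constant is α = ((π/L)² + c)/((π/L)² + 1).
Simplifying, α = 9*π^2/(4 + 9*π^2).


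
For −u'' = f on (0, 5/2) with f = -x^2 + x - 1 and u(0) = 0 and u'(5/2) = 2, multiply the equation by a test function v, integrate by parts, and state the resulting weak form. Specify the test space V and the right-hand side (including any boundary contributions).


V = {v ∈ H^1(0, 5/2) : v(0) = 0} (test functions vanish at x = 0 where u is specified); weak form: ∫_0^5/2 u'v' dx = ∫_0^5/2 (-x^2 + x - 1) v dx + 2·v(5/2) for all v ∈ V.

Multiply both sides by a test function v and integrate from 0 to 5/2:
  ∫_0^5/2 −u''(x) v(x) dx = ∫_0^5/2 f(x) v(x) dx.
Integrate the LHS by parts once:
  ∫_0^5/2 −u'' v dx = −[u'(x) v(x)]_0^5/2 + ∫_0^5/2 u'(x) v'(x) dx.
Thus ∫_0^5/2 u'(x) v'(x) dx = ∫_0^5/2 f(x) v(x) dx + [u'(x) v(x)]_0^5/2.
Choose V so that boundary terms are either known or forced to vanish.
Mixed BC: u(0) = 0 (Dirichlet) and u'(5/2) = 2 (Neumann). Define V = {v ∈ H^1(0, 5/2) : v(0) = 0}. Then [u' v]_0^5/2 = u'(5/2)·v(5/2) − u'(0)·0 = 2·v(5/2).
Weak formulation: find u (satisfying any essential BC) such that ∫_0^5/2 u'(x) v'(x) dx = ∫_0^5/2 f v dx + 2·v(5/2) for all v ∈ V (Dirichlet at 0 absorbed into V; Neumann datum at x = 5/2 contributes the boundary term).
Substituting f(x) = -x^2 + x - 1, the right-hand side is ∫_0^5/2 (-x^2 + x - 1) v dx + 2·v(5/2).


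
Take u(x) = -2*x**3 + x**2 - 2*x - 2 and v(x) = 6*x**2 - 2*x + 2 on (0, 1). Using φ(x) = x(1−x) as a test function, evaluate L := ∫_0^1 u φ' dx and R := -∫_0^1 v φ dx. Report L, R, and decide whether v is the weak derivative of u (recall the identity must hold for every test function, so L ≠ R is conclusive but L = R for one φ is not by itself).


LHS = 7/15, RHS = -7/15. No, v is not the weak derivative of u.

u(x) = -2*x**3 + x**2 - 2*x - 2, classical derivative u'(x) = -6*x**2 + 2*x - 2.
φ(x) = x(1−x), so φ'(x) = 1 - 2*x.
Note φ(0) = φ(1) = 0, so the boundary term u·φ vanishes.
LHS = ∫_0^1 u(x) φ'(x) dx = ∫_0^1 (4*x^4 - 4*x^3 + 5*x^2 + 2*x - 2) dx. Term by term:
  ∫_0^1 4*x^4 dx = 4/5;  ∫_0^1 -4*x^3 dx = -1;  ∫_0^1 5*x^2 dx = 5/3;
  ∫_0^1 2*x dx = 1;  ∫_0^1 -2 dx = -2.
Sum: 4/5 − 1 + 5/3 + 1 − 2 = 7/15.
So LHS = 7/15.
∫_0^1 v(x) φ(x) dx = ∫_0^1 (-6*x^4 + 8*x^3 - 4*x^2 + 2*x) dx. Term by term:
  ∫_0^1 -6*x^4 dx = -6/5;  ∫_0^1 8*x^3 dx = 2;  ∫_0^1 -4*x^2 dx = -4/3;
  ∫_0^1 2*x dx = 1.
Sum: -6/5 + 2 − 4/3 + 1 = 7/15.
So RHS = -∫_0^1 v(x) φ(x) dx = -7/15.
LHS − RHS = 14/15 ≠ 0, so the identity fails.
(For a valid weak derivative the identity must hold for EVERY test function, in particular this one. The failure shows v is NOT the weak derivative of u.)
Correct weak derivative would be u'(x) = -6*x**2 + 2*x - 2.


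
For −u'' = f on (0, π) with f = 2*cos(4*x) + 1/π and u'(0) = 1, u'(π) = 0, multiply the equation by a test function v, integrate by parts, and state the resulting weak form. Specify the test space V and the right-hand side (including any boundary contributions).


V = H^1(0, π) (v unrestricted at boundary; u is determined up to an additive constant); weak form: ∫_0^π u'v' dx = ∫_0^π (2*cos(4*x) + 1/π) v dx − v(0) for all v ∈ V.

Multiply both sides by a test function v and integrate from 0 to π:
  ∫_0^π −u''(x) v(x) dx = ∫_0^π f(x) v(x) dx.
Integrate the LHS by parts once:
  ∫_0^π −u'' v dx = −[u'(x) v(x)]_0^π + ∫_0^π u'(x) v'(x) dx.
Thus ∫_0^π u'(x) v'(x) dx = ∫_0^π f(x) v(x) dx + [u'(x) v(x)]_0^π.
Choose V so that boundary terms are either known or forced to vanish.
u has inhomogeneous Neumann u'(0) = 1, u'(π) = 0. [u' v]_0^π = (0)·v(π) − (1)·v(0) = − v(0). Take V = H^1(0, π); boundary term becomes part of RHS.
Weak formulation: find u (satisfying any essential BC) such that ∫_0^π u'(x) v'(x) dx = ∫_0^π f v dx − v(0) for all v ∈ V (Neumann data are natural BCs: they enter the RHS as boundary terms).
Substituting f(x) = 2*cos(4*x) + 1/π, the right-hand side is ∫_0^π (2*cos(4*x) + 1/π) v dx − v(0).
Compatibility check (pure Neumann): taking v ≡ 1 ∈ V gives 0 = ∫_0^π f dx + (0) − (1), i.e. ∫_0^π f dx must equal u'(0) − u'(π) = 1. Indeed ∫_0^π (2*cos(4*x) + 1/π) dx = 1, so the data are compatible. The solution is then unique only up to an additive constant (fix it e.g. by requiring ∫_0^π u dx = 0).


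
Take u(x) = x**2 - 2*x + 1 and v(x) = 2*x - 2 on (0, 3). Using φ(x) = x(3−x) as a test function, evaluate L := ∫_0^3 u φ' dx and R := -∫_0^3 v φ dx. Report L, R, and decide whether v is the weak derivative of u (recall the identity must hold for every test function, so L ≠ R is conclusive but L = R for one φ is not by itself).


LHS = -9/2, RHS = -9/2. Yes, v = u' weakly.

u(x) = x**2 - 2*x + 1, classical derivative u'(x) = 2*x - 2.
φ(x) = x(3−x), so φ'(x) = 3 - 2*x.
Note φ(0) = φ(3) = 0, so the boundary term u·φ vanishes.
LHS = ∫_0^3 u(x) φ'(x) dx = ∫_0^3 (-2*x^3 + 7*x^2 - 8*x + 3) dx. Term by term:
  ∫_0^3 -2*x^3 dx = -81/2;  ∫_0^3 7*x^2 dx = 63;  ∫_0^3 -8*x dx = -36;
  ∫_0^3 3 dx = 9.
Sum: -81/2 + 63 − 36 + 9 = -9/2.
So LHS = -9/2.
∫_0^3 v(x) φ(x) dx = ∫_0^3 (-2*x^3 + 8*x^2 - 6*x) dx. Term by term:
  ∫_0^3 -2*x^3 dx = -81/2;  ∫_0^3 8*x^2 dx = 72;  ∫_0^3 -6*x dx = -27.
Sum: -81/2 + 72 − 27 = 9/2.
So RHS = -∫_0^3 v(x) φ(x) dx = -9/2.
LHS = RHS, so the identity holds for this test φ.
Moreover u is smooth here and v(x) = u'(x) = 2*x - 2 pointwise, so the identity holds for every test function. Hence v is the weak derivative of u.


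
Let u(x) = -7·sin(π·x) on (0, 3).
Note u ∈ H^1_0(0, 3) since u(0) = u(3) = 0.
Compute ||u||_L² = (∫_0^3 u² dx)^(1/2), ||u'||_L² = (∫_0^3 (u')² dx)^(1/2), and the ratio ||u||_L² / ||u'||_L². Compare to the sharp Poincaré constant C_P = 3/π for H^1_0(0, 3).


||u||_L² / ||u'||_L² = 1/π < C_P = 3/π.

u(x) = -7·sin(π·x), so u'(x) = -7*π*cos(π*x).
Writing u(x) = A·sin(kπx/L) with A = -7 and k = 3, use ∫_0^L sin²(kπx/L) dx = L/2 and ∫_0^L cos²(kπx/L) dx = L/2.
u² = 49·sin²(π·x) and (u')² = 49*π^2·cos²(π·x), and each of sin², cos² integrates to L/2 = 3/2 over (0, 3).
∫_0^3 u² dx = 147/2, so ||u||_L² = 7*sqrt(6)/2.
∫_0^3 (u')² dx = 147*π^2/2, so ||u'||_L² = 7*sqrt(6)*π/2.
Ratio ||u||_L² / ||u'||_L² = 1/π.
Sharp Poincaré constant on H^1_0(0, 3) is C_P = L/π = 3/π, achieved by sin(π/3·x).
This is the k = 3 harmonic; the ratio L/(kπ) is strictly less than C_P = L/π, consistent with the sharp inequality ||u||_L² ≤ C_P ||u'||_L².


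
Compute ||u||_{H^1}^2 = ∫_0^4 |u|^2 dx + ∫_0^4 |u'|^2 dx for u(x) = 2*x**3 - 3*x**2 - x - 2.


||u||_{H^1}^2 = 605684/105

The H^1 norm (squared) on an interval (0, L) is
  ||u||_{H^1}^2 = ∫_0^L u(x)^2 dx + ∫_0^L u'(x)^2 dx.
Compute u'(x) = 6*x**2 - 6*x - 1.
Then u(x)^2 = 4*x**6 - 12*x**5 + 5*x**4 - 2*x**3 + 13*x**2 + 4*x + 4 and u'(x)^2 = 36*x**4 - 72*x**3 + 24*x**2 + 12*x + 1.
Integrate each monomial from 0 to 4 using ∫_0^4 c·x^n dx = c·4^(n+1)/(n+1):
  ∫_0^4 u(x)^2 dx = ∫_0^4 (4*x^6 - 12*x^5 + 5*x^4 - 2*x^3 + 13*x^2 + 4*x + 4) dx. Term by term:
    ∫_0^4 4*x^6 dx = 65536/7;  ∫_0^4 -12*x^5 dx = -8192;  ∫_0^4 5*x^4 dx = 1024;
    ∫_0^4 -2*x^3 dx = -128;  ∫_0^4 13*x^2 dx = 832/3;  ∫_0^4 4*x dx = 32;
    ∫_0^4 4 dx = 16.
  Sum: 65536/7 − 8192 + 1024 − 128 + 832/3 + 32 + 16 = 50224/21.
  ∫_0^4 u'(x)^2 dx = ∫_0^4 (36*x^4 - 72*x^3 + 24*x^2 + 12*x + 1) dx. Term by term:
    ∫_0^4 36*x^4 dx = 36864/5;  ∫_0^4 -72*x^3 dx = -4608;  ∫_0^4 24*x^2 dx = 512;
    ∫_0^4 12*x dx = 96;  ∫_0^4 1 dx = 4.
  Sum: 36864/5 − 4608 + 512 + 96 + 4 = 16884/5.
Adding: ||u||_{H^1}^2 = 50224/21 + 16884/5 = 605684/105.


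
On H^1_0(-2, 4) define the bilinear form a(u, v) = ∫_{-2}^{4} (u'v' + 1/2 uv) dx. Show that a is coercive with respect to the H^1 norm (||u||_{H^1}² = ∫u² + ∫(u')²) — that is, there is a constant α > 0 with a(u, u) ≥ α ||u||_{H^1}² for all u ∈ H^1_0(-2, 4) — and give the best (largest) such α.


α = (π^2 + 18)/(π^2 + 36)

Coercivity of a(·,·) on H^1_0(-2, 4) means a(u, u) ≥ α ||u||_{H^1}² for every u ∈ H^1_0.
The interval has length L = 6, and Poincaré/coercivity depend only on L. Here a(u, u) = ∫(u')² + (1/2)·∫u².
Here 0 < c = 1/2 < 1. The condition a(u,u) ≥ α||u||_{H^1}² reads (1−α)∫(u')² ≥ (α−c)∫u². Any admissible α is ≤ 1 (rapidly oscillating u have ∫u²/∫(u')² → 0), and α = 1 would force 0 ≥ (1−c)∫u², impossible since c < 1; so 1−α > 0. By the sharp Poincaré inequality on H^1_0 of an interval of length L, ∫(u')² ≥ (π/L)²∫u² with equality for the first sine mode sin(π(x−x₀)/L) (x₀ the left endpoint), so the inequality holds for all u iff (1−α)(π/L)² ≥ α − c, i.e. α ≤ ((π/L)² + c)/((π/L)² + 1) = (1 + c(L/π)²)/(1 + (L/π)²). With (π/L)² = π^2/36 and c = 1/2, the largest admissible constant is α = ((π/L)² + c)/((π/L)² + 1).
Simplifying, α = (π^2 + 18)/(π^2 + 36).


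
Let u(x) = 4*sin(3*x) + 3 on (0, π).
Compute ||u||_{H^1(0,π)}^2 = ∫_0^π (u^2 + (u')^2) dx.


||u||_{H^1(0,π)}^2 = 16 + 89*π

u'(x) = 12*cos(3*x).
Expand u² and (u')² and integrate term by term on (0, π), using: for integers n ≥ 1, ∫_0^π sin²(nx) dx = ∫_0^π cos²(nx) dx = π/2; for n ≠ n', ∫_0^π sin(nx)sin(n'x) dx = ∫_0^π cos(nx)cos(n'x) dx = 0; and by product-to-sum, ∫_0^π sin(nx)cos(n'x) dx = ½∫_0^π [sin((n+n')x) + sin((n−n')x)] dx, which is 0 when n+n' is even and 2n/(n²−n'²) when n+n' is odd (it need not vanish on (0, π)). For the constant mode: ∫_0^π 1 dx = π, ∫_0^π cos(nx) dx = 0, ∫_0^π sin(nx) dx = (1−(−1)^n)/n.
  u² squared terms: (3)²·∫1 dx = 9·π = 9*π;  (4)²·∫sin(3x)² dx = 16·π/2 = 8*π.
  u² cross terms: 2·(3)·(4)·∫1·sin(3x) dx = 24·(2/3) = 16.
  So ∫_0^π u² dx = 9*π + 8*π + 16 = 16 + 17*π.
  (u')² squared terms: (12)²·∫cos(3x)² dx = 144·π/2 = 72*π.
  So ∫_0^π (u')² dx = 72*π.
||u||_{H^1}^2 = (16 + 17*π) + (72*π) = 16 + 89*π.


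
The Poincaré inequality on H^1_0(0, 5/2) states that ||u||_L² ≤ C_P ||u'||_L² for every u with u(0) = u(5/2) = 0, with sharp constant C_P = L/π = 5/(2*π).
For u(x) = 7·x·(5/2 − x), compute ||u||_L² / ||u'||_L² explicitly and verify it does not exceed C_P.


||u||_L² / ||u'||_L² = sqrt(10)/4 < C_P = 5/(2*π).

u(x) = 7·x·(5/2 − x), so u'(x) = 35/2 - 14*x.
u(x) = 7·x·(5/2 − x) vanishes at x = 0 and x = 5/2, so u ∈ H^1_0(0, 5/2). Differentiate via the product rule and integrate the resulting polynomials term by term.
  ∫_0^5/2 u² dx = ∫_0^5/2 (49*x^4 - 245*x^3 + 1225*x^2/4) dx. Term by term:
    ∫_0^5/2 49*x^4 dx = 30625/32;  ∫_0^5/2 -245*x^3 dx = -153125/64;  ∫_0^5/2 1225*x^2/4 dx = 153125/96.
  Sum: 30625/32 − 153125/64 + 153125/96 = 30625/192.
  ∫_0^5/2 (u')² dx = ∫_0^5/2 (196*x^2 - 490*x + 1225/4) dx. Term by term:
    ∫_0^5/2 196*x^2 dx = 6125/6;  ∫_0^5/2 -490*x dx = -6125/4;  ∫_0^5/2 1225/4 dx = 6125/8.
  Sum: 6125/6 − 6125/4 + 6125/8 = 6125/24.
∫_0^5/2 u² dx = 30625/192, so ||u||_L² = 175*sqrt(3)/24.
∫_0^5/2 (u')² dx = 6125/24, so ||u'||_L² = 35*sqrt(30)/12.
Ratio ||u||_L² / ||u'||_L² = sqrt(10)/4.
Sharp Poincaré constant on H^1_0(0, 5/2) is C_P = L/π = 5/(2*π), achieved by sin(2*π/5·x).
A polynomial bump cannot attain the sharp Poincaré constant (only the first sine eigenfunction does), so the ratio is strictly less than C_P, consistent with ||u||_L² ≤ C_P ||u'||_L².


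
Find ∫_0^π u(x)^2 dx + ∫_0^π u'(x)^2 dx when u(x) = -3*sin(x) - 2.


||u||_{H^1(0,π)}^2 = 24 + 13*π

u'(x) = -3*cos(x).
Expand u² and (u')² and integrate term by term on (0, π), using: for integers n ≥ 1, ∫_0^π sin²(nx) dx = ∫_0^π cos²(nx) dx = π/2; for n ≠ n', ∫_0^π sin(nx)sin(n'x) dx = ∫_0^π cos(nx)cos(n'x) dx = 0; and by product-to-sum, ∫_0^π sin(nx)cos(n'x) dx = ½∫_0^π [sin((n+n')x) + sin((n−n')x)] dx, which is 0 when n+n' is even and 2n/(n²−n'²) when n+n' is odd (it need not vanish on (0, π)). For the constant mode: ∫_0^π 1 dx = π, ∫_0^π cos(nx) dx = 0, ∫_0^π sin(nx) dx = (1−(−1)^n)/n.
  u² squared terms: (-2)²·∫1 dx = 4·π = 4*π;  (-3)²·∫sin(x)² dx = 9·π/2 = 9*π/2.
  u² cross terms: 2·(-2)·(-3)·∫1·sin(x) dx = 12·(2) = 24.
  So ∫_0^π u² dx = 4*π + 9*π/2 + 24 = 24 + 17*π/2.
  (u')² squared terms: (-3)²·∫cos(x)² dx = 9·π/2 = 9*π/2.
  So ∫_0^π (u')² dx = 9*π/2.
||u||_{H^1}^2 = (24 + 17*π/2) + (9*π/2) = 24 + 13*π.


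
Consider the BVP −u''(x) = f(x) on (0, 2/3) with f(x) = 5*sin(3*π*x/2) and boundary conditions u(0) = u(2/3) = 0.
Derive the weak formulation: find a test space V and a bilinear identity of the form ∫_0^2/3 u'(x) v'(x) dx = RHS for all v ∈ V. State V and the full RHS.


V = H^1_0(0, 2/3) (so v(0) = v(2/3) = 0); weak form: ∫_0^2/3 u'v' dx = ∫_0^2/3 (5*sin(3*π*x/2)) v dx for all v ∈ V.

Multiply both sides by a test function v and integrate from 0 to 2/3:
  ∫_0^2/3 −u''(x) v(x) dx = ∫_0^2/3 f(x) v(x) dx.
Integrate the LHS by parts once:
  ∫_0^2/3 −u'' v dx = −[u'(x) v(x)]_0^2/3 + ∫_0^2/3 u'(x) v'(x) dx.
Thus ∫_0^2/3 u'(x) v'(x) dx = ∫_0^2/3 f(x) v(x) dx + [u'(x) v(x)]_0^2/3.
Choose V so that boundary terms are either known or forced to vanish.
u is Dirichlet: u(0) = u(2/3) = 0. Let V = H^1_0(0, 2/3); then v(0) = v(2/3) = 0, and [u' v]_0^2/3 = 0.
Weak formulation: find u (satisfying any essential BC) such that ∫_0^2/3 u'(x) v'(x) dx = ∫_0^2/3 f v dx for all v ∈ V.
Substituting f(x) = 5*sin(3*π*x/2), the right-hand side is ∫_0^2/3 (5*sin(3*π*x/2)) v dx.


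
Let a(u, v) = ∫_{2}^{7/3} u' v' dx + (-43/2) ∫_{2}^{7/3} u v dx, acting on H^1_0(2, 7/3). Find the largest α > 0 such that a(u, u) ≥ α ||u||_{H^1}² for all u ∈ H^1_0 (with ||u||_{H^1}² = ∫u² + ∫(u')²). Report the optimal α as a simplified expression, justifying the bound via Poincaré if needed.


α = (-43 + 18*π^2)/(2*(1 + 9*π^2))

Coercivity of a(·,·) on H^1_0(2, 7/3) means a(u, u) ≥ α ||u||_{H^1}² for every u ∈ H^1_0.
The interval has length L = 1/3, and Poincaré/coercivity depend only on L. Here a(u, u) = ∫(u')² + (-43/2)·∫u².
Here c = -43/2 < 0 with |c| < (π/L)² = 9*π^2, so coercivity still holds. The condition a(u,u) ≥ α||u||_{H^1}² reads (1−α)∫(u')² ≥ (α−c)∫u². Any admissible α is ≤ 1 (rapidly oscillating u have ∫u²/∫(u')² → 0), and α = 1 would force 0 ≥ (1−c)∫u², impossible since c < 1; so 1−α > 0. By the sharp Poincaré inequality on H^1_0 of an interval of length L, ∫(u')² ≥ (π/L)²∫u² with equality for the first sine mode sin(π(x−x₀)/L) (x₀ the left endpoint), so the inequality holds for all u iff (1−α)(π/L)² ≥ α − c, i.e. α ≤ ((π/L)² + c)/((π/L)² + 1) = (1 + c(L/π)²)/(1 + (L/π)²). (Direct route, valid since c ≤ 0: Poincaré gives c∫u² ≥ c(L/π)²∫(u')², so a(u,u) ≥ (1 + c(L/π)²)∫(u')², while ||u||_{H^1}² ≤ (1 + (L/π)²)∫(u')²; dividing yields the same α.) With (π/L)² = 9*π^2 and c = -43/2, the largest admissible constant is α = ((π/L)² + c)/((π/L)² + 1).
Simplifying, α = (-43 + 18*π^2)/(2*(1 + 9*π^2)).


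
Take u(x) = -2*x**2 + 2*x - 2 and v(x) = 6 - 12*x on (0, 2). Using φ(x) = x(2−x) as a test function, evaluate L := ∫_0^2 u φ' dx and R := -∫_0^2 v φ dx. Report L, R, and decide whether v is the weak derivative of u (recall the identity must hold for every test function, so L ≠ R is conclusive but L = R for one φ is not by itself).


LHS = 8/3, RHS = 8. No, v is not the weak derivative of u.

u(x) = -2*x**2 + 2*x - 2, classical derivative u'(x) = 2 - 4*x.
φ(x) = x(2−x), so φ'(x) = 2 - 2*x.
Note φ(0) = φ(2) = 0, so the boundary term u·φ vanishes.
LHS = ∫_0^2 u(x) φ'(x) dx = ∫_0^2 (4*x^3 - 8*x^2 + 8*x - 4) dx. Term by term:
  ∫_0^2 4*x^3 dx = 16;  ∫_0^2 -8*x^2 dx = -64/3;  ∫_0^2 8*x dx = 16;
  ∫_0^2 -4 dx = -8.
Sum: 16 − 64/3 + 16 − 8 = 8/3.
So LHS = 8/3.
∫_0^2 v(x) φ(x) dx = ∫_0^2 (12*x^3 - 30*x^2 + 12*x) dx. Term by term:
  ∫_0^2 12*x^3 dx = 48;  ∫_0^2 -30*x^2 dx = -80;  ∫_0^2 12*x dx = 24.
Sum: 48 − 80 + 24 = -8.
So RHS = -∫_0^2 v(x) φ(x) dx = 8.
LHS − RHS = -16/3 ≠ 0, so the identity fails.
(For a valid weak derivative the identity must hold for EVERY test function, in particular this one. The failure shows v is NOT the weak derivative of u.)
Correct weak derivative would be u'(x) = 2 - 4*x.


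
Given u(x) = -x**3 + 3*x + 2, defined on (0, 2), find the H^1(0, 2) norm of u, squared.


||u||_{H^1}^2 = 1662/35

The H^1 norm (squared) on an interval (0, L) is
  ||u||_{H^1}^2 = ∫_0^L u(x)^2 dx + ∫_0^L u'(x)^2 dx.
Compute u'(x) = 3 - 3*x**2.
Then u(x)^2 = x**6 - 6*x**4 - 4*x**3 + 9*x**2 + 12*x + 4 and u'(x)^2 = 9*x**4 - 18*x**2 + 9.
Integrate each monomial from 0 to 2 using ∫_0^2 c·x^n dx = c·2^(n+1)/(n+1):
  ∫_0^2 u(x)^2 dx = ∫_0^2 (x^6 - 6*x^4 - 4*x^3 + 9*x^2 + 12*x + 4) dx. Term by term:
    ∫_0^2 x^6 dx = 128/7;  ∫_0^2 -6*x^4 dx = -192/5;  ∫_0^2 -4*x^3 dx = -16;
    ∫_0^2 9*x^2 dx = 24;  ∫_0^2 12*x dx = 24;  ∫_0^2 4 dx = 8.
  Sum: 128/7 − 192/5 − 16 + 24 + 24 + 8 = 696/35.
  ∫_0^2 u'(x)^2 dx = ∫_0^2 (9*x^4 - 18*x^2 + 9) dx. Term by term:
    ∫_0^2 9*x^4 dx = 288/5;  ∫_0^2 -18*x^2 dx = -48;  ∫_0^2 9 dx = 18.
  Sum: 288/5 − 48 + 18 = 138/5.
Adding: ||u||_{H^1}^2 = 696/35 + 138/5 = 1662/35.


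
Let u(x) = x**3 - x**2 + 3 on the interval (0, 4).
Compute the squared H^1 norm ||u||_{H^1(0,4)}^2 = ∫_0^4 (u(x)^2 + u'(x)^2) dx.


||u||_{H^1}^2 = 18428/7

The H^1 norm (squared) on an interval (0, L) is
  ||u||_{H^1}^2 = ∫_0^L u(x)^2 dx + ∫_0^L u'(x)^2 dx.
Compute u'(x) = 3*x**2 - 2*x.
Then u(x)^2 = x**6 - 2*x**5 + x**4 + 6*x**3 - 6*x**2 + 9 and u'(x)^2 = 9*x**4 - 12*x**3 + 4*x**2.
Integrate each monomial from 0 to 4 using ∫_0^4 c·x^n dx = c·4^(n+1)/(n+1):
  ∫_0^4 u(x)^2 dx = ∫_0^4 (x^6 - 2*x^5 + x^4 + 6*x^3 - 6*x^2 + 9) dx. Term by term:
    ∫_0^4 x^6 dx = 16384/7;  ∫_0^4 -2*x^5 dx = -4096/3;  ∫_0^4 x^4 dx = 1024/5;
    ∫_0^4 6*x^3 dx = 384;  ∫_0^4 -6*x^2 dx = -128;  ∫_0^4 9 dx = 36.
  Sum: 16384/7 − 4096/3 + 1024/5 + 384 − 128 + 36 = 154564/105.
  ∫_0^4 u'(x)^2 dx = ∫_0^4 (9*x^4 - 12*x^3 + 4*x^2) dx. Term by term:
    ∫_0^4 9*x^4 dx = 9216/5;  ∫_0^4 -12*x^3 dx = -768;  ∫_0^4 4*x^2 dx = 256/3.
  Sum: 9216/5 − 768 + 256/3 = 17408/15.
Adding: ||u||_{H^1}^2 = 154564/105 + 17408/15 = 18428/7.


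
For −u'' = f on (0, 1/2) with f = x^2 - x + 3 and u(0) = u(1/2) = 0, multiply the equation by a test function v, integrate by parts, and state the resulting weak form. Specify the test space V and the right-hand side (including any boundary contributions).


V = H^1_0(0, 1/2) (so v(0) = v(1/2) = 0); weak form: ∫_0^1/2 u'v' dx = ∫_0^1/2 (x^2 - x + 3) v dx for all v ∈ V.

Multiply both sides by a test function v and integrate from 0 to 1/2:
  ∫_0^1/2 −u''(x) v(x) dx = ∫_0^1/2 f(x) v(x) dx.
Integrate the LHS by parts once:
  ∫_0^1/2 −u'' v dx = −[u'(x) v(x)]_0^1/2 + ∫_0^1/2 u'(x) v'(x) dx.
Thus ∫_0^1/2 u'(x) v'(x) dx = ∫_0^1/2 f(x) v(x) dx + [u'(x) v(x)]_0^1/2.
Choose V so that boundary terms are either known or forced to vanish.
u is Dirichlet: u(0) = u(1/2) = 0. Let V = H^1_0(0, 1/2); then v(0) = v(1/2) = 0, and [u' v]_0^1/2 = 0.
Weak formulation: find u (satisfying any essential BC) such that ∫_0^1/2 u'(x) v'(x) dx = ∫_0^1/2 f v dx for all v ∈ V.
Substituting f(x) = x^2 - x + 3, the right-hand side is ∫_0^1/2 (x^2 - x + 3) v dx.


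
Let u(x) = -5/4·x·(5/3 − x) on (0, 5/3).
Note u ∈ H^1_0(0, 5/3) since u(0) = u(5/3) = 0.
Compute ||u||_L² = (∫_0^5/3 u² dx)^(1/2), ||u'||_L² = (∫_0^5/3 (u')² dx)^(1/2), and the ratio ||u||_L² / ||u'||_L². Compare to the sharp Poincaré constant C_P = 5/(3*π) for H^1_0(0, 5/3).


||u||_L² / ||u'||_L² = sqrt(10)/6 < C_P = 5/(3*π).

u(x) = -5/4·x·(5/3 − x), so u'(x) = 5*x/2 - 25/12.
u(x) = -5/4·x·(5/3 − x) vanishes at x = 0 and x = 5/3, so u ∈ H^1_0(0, 5/3). Differentiate via the product rule and integrate the resulting polynomials term by term.
  ∫_0^5/3 u² dx = ∫_0^5/3 (25*x^4/16 - 125*x^3/24 + 625*x^2/144) dx. Term by term:
    ∫_0^5/3 25*x^4/16 dx = 15625/3888;  ∫_0^5/3 -125*x^3/24 dx = -78125/7776;  ∫_0^5/3 625*x^2/144 dx = 78125/11664.
  Sum: 15625/3888 − 78125/7776 + 78125/11664 = 15625/23328.
  ∫_0^5/3 (u')² dx = ∫_0^5/3 (25*x^2/4 - 125*x/12 + 625/144) dx. Term by term:
    ∫_0^5/3 25*x^2/4 dx = 3125/324;  ∫_0^5/3 -125*x/12 dx = -3125/216;  ∫_0^5/3 625/144 dx = 3125/432.
  Sum: 3125/324 − 3125/216 + 3125/432 = 3125/1296.
∫_0^5/3 u² dx = 15625/23328, so ||u||_L² = 125*sqrt(2)/216.
∫_0^5/3 (u')² dx = 3125/1296, so ||u'||_L² = 25*sqrt(5)/36.
Ratio ||u||_L² / ||u'||_L² = sqrt(10)/6.
Sharp Poincaré constant on H^1_0(0, 5/3) is C_P = L/π = 5/(3*π), achieved by sin(3*π/5·x).
A polynomial bump cannot attain the sharp Poincaré constant (only the first sine eigenfunction does), so the ratio is strictly less than C_P, consistent with ||u||_L² ≤ C_P ||u'||_L².


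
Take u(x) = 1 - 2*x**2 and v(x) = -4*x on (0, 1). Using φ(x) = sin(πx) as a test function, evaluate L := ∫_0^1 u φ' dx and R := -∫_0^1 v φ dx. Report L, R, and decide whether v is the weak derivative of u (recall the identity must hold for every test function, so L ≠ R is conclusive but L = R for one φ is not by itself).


LHS = 4/π, RHS = 4/π. Yes, v = u' weakly.

u(x) = 1 - 2*x**2, classical derivative u'(x) = -4*x.
φ(x) = sin(πx), so φ'(x) = π*cos(π*x).
Note φ(0) = φ(1) = 0, so the boundary term u·φ vanishes.
LHS = ∫_0^1 u(x) φ'(x) dx = ∫_0^1 (-2*π*x^2*cos(π*x) + π*cos(π*x)) dx. Term by term:
  ∫_0^1 π*cos(π*x) dx = 0;  ∫_0^1 -2*π*x^2*cos(π*x) dx = 4/π.
Sum: 0 + 4/π = 4/π.
So LHS = 4/π.
∫_0^1 v(x) φ(x) dx = ∫_0^1 (-4*x*sin(π*x)) dx. Term by term:
  ∫_0^1 -4*x*sin(π*x) dx = -4/π.
So RHS = -∫_0^1 v(x) φ(x) dx = 4/π.
LHS = RHS, so the identity holds for this test φ.
Moreover u is smooth here and v(x) = u'(x) = -4*x pointwise, so the identity holds for every test function. Hence v is the weak derivative of u.


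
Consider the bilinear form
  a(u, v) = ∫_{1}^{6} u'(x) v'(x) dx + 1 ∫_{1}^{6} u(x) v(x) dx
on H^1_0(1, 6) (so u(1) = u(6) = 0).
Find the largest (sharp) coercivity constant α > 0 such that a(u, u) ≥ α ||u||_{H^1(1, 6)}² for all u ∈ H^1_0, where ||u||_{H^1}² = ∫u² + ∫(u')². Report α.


α = 1

Coercivity of a(·,·) on H^1_0(1, 6) means a(u, u) ≥ α ||u||_{H^1}² for every u ∈ H^1_0.
The interval has length L = 5, and Poincaré/coercivity depend only on L. Here a(u, u) = ∫(u')² + (1)·∫u².
Here c = 1 ≥ 1, so a(u,u) = ∫(u')² + c∫u² ≥ ∫(u')² + ∫u² = ||u||_{H^1}², i.e. α = 1 works. No larger α is possible: a(u,u) ≥ α||u||_{H^1}² means (1−α)∫(u')² ≥ (α−c)∫u², and for the modes u_n = sin(nπ(x−x₀)/L) (x₀ the left endpoint) one has ∫u_n²/∫(u_n')² = (L/(nπ))² → 0, so a(u_n,u_n)/||u_n||_{H^1}² → 1. Hence the optimal constant is α = 1.
Therefore α = 1.


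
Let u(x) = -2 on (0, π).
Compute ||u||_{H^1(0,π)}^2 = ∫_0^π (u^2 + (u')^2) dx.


||u||_{H^1(0,π)}^2 = 4*π

u'(x) = 0.
Expand u² and (u')² and integrate term by term on (0, π), using: for integers n ≥ 1, ∫_0^π sin²(nx) dx = ∫_0^π cos²(nx) dx = π/2; for n ≠ n', ∫_0^π sin(nx)sin(n'x) dx = ∫_0^π cos(nx)cos(n'x) dx = 0; and by product-to-sum, ∫_0^π sin(nx)cos(n'x) dx = ½∫_0^π [sin((n+n')x) + sin((n−n')x)] dx, which is 0 when n+n' is even and 2n/(n²−n'²) when n+n' is odd (it need not vanish on (0, π)). For the constant mode: ∫_0^π 1 dx = π, ∫_0^π cos(nx) dx = 0, ∫_0^π sin(nx) dx = (1−(−1)^n)/n.
  u² squared terms: (-2)²·∫1 dx = 4·π = 4*π.
  So ∫_0^π u² dx = 4*π.
  u' ≡ 0, so ∫_0^π (u')² dx = 0.
||u||_{H^1}^2 = (4*π) + (0) = 4*π.


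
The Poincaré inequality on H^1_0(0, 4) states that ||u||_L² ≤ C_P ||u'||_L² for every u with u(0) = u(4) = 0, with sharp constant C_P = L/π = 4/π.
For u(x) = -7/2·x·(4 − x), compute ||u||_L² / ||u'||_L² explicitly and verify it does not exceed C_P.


||u||_L² / ||u'||_L² = 2*sqrt(10)/5 < C_P = 4/π.

u(x) = -7/2·x·(4 − x), so u'(x) = 7*x - 14.
u(x) = -7/2·x·(4 − x) vanishes at x = 0 and x = 4, so u ∈ H^1_0(0, 4). Differentiate via the product rule and integrate the resulting polynomials term by term.
  ∫_0^4 u² dx = ∫_0^4 (49*x^4/4 - 98*x^3 + 196*x^2) dx. Term by term:
    ∫_0^4 49*x^4/4 dx = 12544/5;  ∫_0^4 -98*x^3 dx = -6272;  ∫_0^4 196*x^2 dx = 12544/3.
  Sum: 12544/5 − 6272 + 12544/3 = 6272/15.
  ∫_0^4 (u')² dx = ∫_0^4 (49*x^2 - 196*x + 196) dx. Term by term:
    ∫_0^4 49*x^2 dx = 3136/3;  ∫_0^4 -196*x dx = -1568;  ∫_0^4 196 dx = 784.
  Sum: 3136/3 − 1568 + 784 = 784/3.
∫_0^4 u² dx = 6272/15, so ||u||_L² = 56*sqrt(30)/15.
∫_0^4 (u')² dx = 784/3, so ||u'||_L² = 28*sqrt(3)/3.
Ratio ||u||_L² / ||u'||_L² = 2*sqrt(10)/5.
Sharp Poincaré constant on H^1_0(0, 4) is C_P = L/π = 4/π, achieved by sin(π/4·x).
A polynomial bump cannot attain the sharp Poincaré constant (only the first sine eigenfunction does), so the ratio is strictly less than C_P, consistent with ||u||_L² ≤ C_P ||u'||_L².


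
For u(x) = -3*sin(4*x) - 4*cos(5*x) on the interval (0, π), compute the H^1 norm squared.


||u||_{H^1(0,π)}^2 = -1664/3 + 569*π/2

u'(x) = 20*sin(5*x) - 12*cos(4*x).
Expand u² and (u')² and integrate term by term on (0, π), using: for integers n ≥ 1, ∫_0^π sin²(nx) dx = ∫_0^π cos²(nx) dx = π/2; for n ≠ n', ∫_0^π sin(nx)sin(n'x) dx = ∫_0^π cos(nx)cos(n'x) dx = 0; and by product-to-sum, ∫_0^π sin(nx)cos(n'x) dx = ½∫_0^π [sin((n+n')x) + sin((n−n')x)] dx, which is 0 when n+n' is even and 2n/(n²−n'²) when n+n' is odd (it need not vanish on (0, π)).
  u² squared terms: (-4)²·∫cos(5x)² dx = 16·π/2 = 8*π;  (-3)²·∫sin(4x)² dx = 9·π/2 = 9*π/2.
  u² cross terms: 2·(-4)·(-3)·∫cos(5x)·sin(4x) dx = 24·(-8/9) = -64/3.
  So ∫_0^π u² dx = 8*π + 9*π/2 − 64/3 = -64/3 + 25*π/2.
  (u')² squared terms: (-12)²·∫cos(4x)² dx = 144·π/2 = 72*π;  (20)²·∫sin(5x)² dx = 400·π/2 = 200*π.
  (u')² cross terms: 2·(-12)·(20)·∫cos(4x)·sin(5x) dx = -480·(10/9) = -1600/3.
  So ∫_0^π (u')² dx = 72*π + 200*π − 1600/3 = -1600/3 + 272*π.
||u||_{H^1}^2 = (-64/3 + 25*π/2) + (-1600/3 + 272*π) = -1664/3 + 569*π/2.


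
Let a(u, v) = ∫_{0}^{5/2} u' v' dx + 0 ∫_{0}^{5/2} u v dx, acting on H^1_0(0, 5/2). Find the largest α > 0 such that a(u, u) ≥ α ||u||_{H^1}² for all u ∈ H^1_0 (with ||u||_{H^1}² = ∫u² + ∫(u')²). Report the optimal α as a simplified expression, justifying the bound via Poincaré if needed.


α = 4*π^2/(25 + 4*π^2)

Coercivity of a(·,·) on H^1_0(0, 5/2) means a(u, u) ≥ α ||u||_{H^1}² for every u ∈ H^1_0.
The interval has length L = 5/2, and Poincaré/coercivity depend only on L. Here a(u, u) = ∫(u')² + (0)·∫u².
Here c = 0, so a(u,u) = ∫(u')² alone. The condition a(u,u) ≥ α||u||_{H^1}² reads (1−α)∫(u')² ≥ (α−c)∫u². Any admissible α is ≤ 1 (rapidly oscillating u have ∫u²/∫(u')² → 0), and α = 1 would force 0 ≥ (1−c)∫u², impossible since c < 1; so 1−α > 0. By the sharp Poincaré inequality on H^1_0 of an interval of length L, ∫(u')² ≥ (π/L)²∫u² with equality for the first sine mode sin(π(x−x₀)/L) (x₀ the left endpoint), so the inequality holds for all u iff (1−α)(π/L)² ≥ α − c, i.e. α ≤ ((π/L)² + c)/((π/L)² + 1) = (1 + c(L/π)²)/(1 + (L/π)²). (Direct route, valid since c ≤ 0: Poincaré gives c∫u² ≥ c(L/π)²∫(u')², so a(u,u) ≥ (1 + c(L/π)²)∫(u')², while ||u||_{H^1}² ≤ (1 + (L/π)²)∫(u')²; dividing yields the same α.) With (π/L)² = 4*π^2/25 and c = 0, the largest admissible constant is α = ((π/L)² + c)/((π/L)² + 1).
Simplifying, α = 4*π^2/(25 + 4*π^2).


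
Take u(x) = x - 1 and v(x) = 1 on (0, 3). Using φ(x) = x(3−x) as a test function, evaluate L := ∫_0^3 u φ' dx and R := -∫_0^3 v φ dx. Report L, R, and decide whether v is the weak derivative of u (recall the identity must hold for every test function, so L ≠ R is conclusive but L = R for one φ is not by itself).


LHS = -9/2, RHS = -9/2. Yes, v = u' weakly.

u(x) = x - 1, classical derivative u'(x) = 1.
φ(x) = x(3−x), so φ'(x) = 3 - 2*x.
Note φ(0) = φ(3) = 0, so the boundary term u·φ vanishes.
LHS = ∫_0^3 u(x) φ'(x) dx = ∫_0^3 (-2*x^2 + 5*x - 3) dx. Term by term:
  ∫_0^3 -2*x^2 dx = -18;  ∫_0^3 5*x dx = 45/2;  ∫_0^3 -3 dx = -9.
Sum: -18 + 45/2 − 9 = -9/2.
So LHS = -9/2.
∫_0^3 v(x) φ(x) dx = ∫_0^3 (-x^2 + 3*x) dx. Term by term:
  ∫_0^3 -x^2 dx = -9;  ∫_0^3 3*x dx = 27/2.
Sum: -9 + 27/2 = 9/2.
So RHS = -∫_0^3 v(x) φ(x) dx = -9/2.
LHS = RHS, so the identity holds for this test φ.
Moreover u is smooth here and v(x) = u'(x) = 1 pointwise, so the identity holds for every test function. Hence v is the weak derivative of u.


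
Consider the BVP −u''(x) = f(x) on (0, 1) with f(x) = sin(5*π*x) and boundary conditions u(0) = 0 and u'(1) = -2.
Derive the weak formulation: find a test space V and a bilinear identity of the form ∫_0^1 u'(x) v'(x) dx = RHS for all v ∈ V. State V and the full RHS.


V = {v ∈ H^1(0, 1) : v(0) = 0} (test functions vanish at x = 0 where u is specified); weak form: ∫_0^1 u'v' dx = ∫_0^1 (sin(5*π*x)) v dx − 2·v(1) for all v ∈ V.

Multiply both sides by a test function v and integrate from 0 to 1:
  ∫_0^1 −u''(x) v(x) dx = ∫_0^1 f(x) v(x) dx.
Integrate the LHS by parts once:
  ∫_0^1 −u'' v dx = −[u'(x) v(x)]_0^1 + ∫_0^1 u'(x) v'(x) dx.
Thus ∫_0^1 u'(x) v'(x) dx = ∫_0^1 f(x) v(x) dx + [u'(x) v(x)]_0^1.
Choose V so that boundary terms are either known or forced to vanish.
Mixed BC: u(0) = 0 (Dirichlet) and u'(1) = -2 (Neumann). Define V = {v ∈ H^1(0, 1) : v(0) = 0}. Then [u' v]_0^1 = u'(1)·v(1) − u'(0)·0 = − 2·v(1).
Weak formulation: find u (satisfying any essential BC) such that ∫_0^1 u'(x) v'(x) dx = ∫_0^1 f v dx − 2·v(1) for all v ∈ V (Dirichlet at 0 absorbed into V; Neumann datum at x = 1 contributes the boundary term).
Substituting f(x) = sin(5*π*x), the right-hand side is ∫_0^1 (sin(5*π*x)) v dx − 2·v(1).


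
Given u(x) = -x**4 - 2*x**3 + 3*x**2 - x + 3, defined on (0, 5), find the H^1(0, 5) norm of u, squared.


||u||_{H^1}^2 = 5887925/9

The H^1 norm (squared) on an interval (0, L) is
  ||u||_{H^1}^2 = ∫_0^L u(x)^2 dx + ∫_0^L u'(x)^2 dx.
Compute u'(x) = -4*x**3 - 6*x**2 + 6*x - 1.
Then u(x)^2 = x**8 + 4*x**7 - 2*x**6 - 10*x**5 + 7*x**4 - 18*x**3 + 19*x**2 - 6*x + 9 and u'(x)^2 = 16*x**6 + 48*x**5 - 12*x**4 - 64*x**3 + 48*x**2 - 12*x + 1.
Integrate each monomial from 0 to 5 using ∫_0^5 c·x^n dx = c·5^(n+1)/(n+1):
  ∫_0^5 u(x)^2 dx = ∫_0^5 (x^8 + 4*x^7 - 2*x^6 - 10*x^5 + 7*x^4 - 18*x^3 + 19*x^2 - 6*x + 9) dx. Term by term:
    ∫_0^5 x^8 dx = 1953125/9;  ∫_0^5 4*x^7 dx = 390625/2;  ∫_0^5 -2*x^6 dx = -156250/7;
    ∫_0^5 -10*x^5 dx = -78125/3;  ∫_0^5 7*x^4 dx = 4375;  ∫_0^5 -18*x^3 dx = -5625/2;
    ∫_0^5 19*x^2 dx = 2375/3;  ∫_0^5 -6*x dx = -75;  ∫_0^5 9 dx = 45.
  Sum: 1953125/9 + 390625/2 − 156250/7 − 78125/3 + 4375 − 5625/2 + 2375/3 − 75 + 45 = 23076110/63.
  ∫_0^5 u'(x)^2 dx = ∫_0^5 (16*x^6 + 48*x^5 - 12*x^4 - 64*x^3 + 48*x^2 - 12*x + 1) dx. Term by term:
    ∫_0^5 16*x^6 dx = 1250000/7;  ∫_0^5 48*x^5 dx = 125000;  ∫_0^5 -12*x^4 dx = -7500;
    ∫_0^5 -64*x^3 dx = -10000;  ∫_0^5 48*x^2 dx = 2000;  ∫_0^5 -12*x dx = -150;
    ∫_0^5 1 dx = 5.
  Sum: 1250000/7 + 125000 − 7500 − 10000 + 2000 − 150 + 5 = 2015485/7.
Adding: ||u||_{H^1}^2 = 23076110/63 + 2015485/7 = 5887925/9.


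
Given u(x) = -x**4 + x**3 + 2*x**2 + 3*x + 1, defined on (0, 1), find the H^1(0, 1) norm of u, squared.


||u||_{H^1}^2 = 9715/252

The H^1 norm (squared) on an interval (0, L) is
  ||u||_{H^1}^2 = ∫_0^L u(x)^2 dx + ∫_0^L u'(x)^2 dx.
Compute u'(x) = -4*x**3 + 3*x**2 + 4*x + 3.
Then u(x)^2 = x**8 - 2*x**7 - 3*x**6 - 2*x**5 + 8*x**4 + 14*x**3 + 13*x**2 + 6*x + 1 and u'(x)^2 = 16*x**6 - 24*x**5 - 23*x**4 + 34*x**2 + 24*x + 9.
Integrate each monomial from 0 to 1 using ∫_0^1 c·x^n dx = c·1^(n+1)/(n+1):
  ∫_0^1 u(x)^2 dx = ∫_0^1 (x^8 - 2*x^7 - 3*x^6 - 2*x^5 + 8*x^4 + 14*x^3 + 13*x^2 + 6*x + 1) dx. Term by term:
    ∫_0^1 x^8 dx = 1/9;  ∫_0^1 -2*x^7 dx = -1/4;  ∫_0^1 -3*x^6 dx = -3/7;
    ∫_0^1 -2*x^5 dx = -1/3;  ∫_0^1 8*x^4 dx = 8/5;  ∫_0^1 14*x^3 dx = 7/2;
    ∫_0^1 13*x^2 dx = 13/3;  ∫_0^1 6*x dx = 3;  ∫_0^1 1 dx = 1.
  Sum: 1/9 − 1/4 − 3/7 − 1/3 + 8/5 + 7/2 + 13/3 + 3 + 1 = 15791/1260.
  ∫_0^1 u'(x)^2 dx = ∫_0^1 (16*x^6 - 24*x^5 - 23*x^4 + 34*x^2 + 24*x + 9) dx. Term by term:
    ∫_0^1 16*x^6 dx = 16/7;  ∫_0^1 -24*x^5 dx = -4;  ∫_0^1 -23*x^4 dx = -23/5;
    ∫_0^1 34*x^2 dx = 34/3;  ∫_0^1 24*x dx = 12;  ∫_0^1 9 dx = 9.
  Sum: 16/7 − 4 − 23/5 + 34/3 + 12 + 9 = 2732/105.
Adding: ||u||_{H^1}^2 = 15791/1260 + 2732/105 = 9715/252.


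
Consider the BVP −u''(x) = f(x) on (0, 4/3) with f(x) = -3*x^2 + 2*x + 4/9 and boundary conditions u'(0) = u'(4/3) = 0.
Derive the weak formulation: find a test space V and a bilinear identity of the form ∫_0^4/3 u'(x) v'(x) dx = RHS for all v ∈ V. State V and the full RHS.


V = H^1(0, 4/3) (no boundary constraint on v; u is determined up to an additive constant); weak form: ∫_0^4/3 u'v' dx = ∫_0^4/3 (-3*x^2 + 2*x + 4/9) v dx for all v ∈ V.

Multiply both sides by a test function v and integrate from 0 to 4/3:
  ∫_0^4/3 −u''(x) v(x) dx = ∫_0^4/3 f(x) v(x) dx.
Integrate the LHS by parts once:
  ∫_0^4/3 −u'' v dx = −[u'(x) v(x)]_0^4/3 + ∫_0^4/3 u'(x) v'(x) dx.
Thus ∫_0^4/3 u'(x) v'(x) dx = ∫_0^4/3 f(x) v(x) dx + [u'(x) v(x)]_0^4/3.
Choose V so that boundary terms are either known or forced to vanish.
u has homogeneous Neumann: u'(0) = u'(4/3) = 0. So [u' v]_0^4/3 = 0·v(4/3) − 0·v(0) = 0 for any v; take V = H^1(0, 4/3).
Weak formulation: find u (satisfying any essential BC) such that ∫_0^4/3 u'(x) v'(x) dx = ∫_0^4/3 f v dx for all v ∈ V (homogeneous Neumann, so boundary terms vanish).
Substituting f(x) = -3*x^2 + 2*x + 4/9, the right-hand side is ∫_0^4/3 (-3*x^2 + 2*x + 4/9) v dx.
Compatibility check (pure Neumann): taking v ≡ 1 ∈ V gives 0 = ∫_0^4/3 f dx + (0) − (0), i.e. ∫_0^4/3 f dx must equal u'(0) − u'(4/3) = 0. Indeed ∫_0^4/3 (-3*x^2 + 2*x + 4/9) dx = 0, so the data are compatible. The solution is then unique only up to an additive constant (fix it e.g. by requiring ∫_0^4/3 u dx = 0).


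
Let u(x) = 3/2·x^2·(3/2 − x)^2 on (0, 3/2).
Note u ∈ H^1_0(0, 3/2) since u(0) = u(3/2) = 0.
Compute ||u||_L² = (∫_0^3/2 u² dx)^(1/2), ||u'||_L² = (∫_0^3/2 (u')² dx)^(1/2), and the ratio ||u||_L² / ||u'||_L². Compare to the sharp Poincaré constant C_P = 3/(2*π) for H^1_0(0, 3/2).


||u||_L² / ||u'||_L² = sqrt(3)/4 < C_P = 3/(2*π).

u(x) = 3/2·x^2·(3/2 − x)^2, so u'(x) = 3*x*(2*x - 3)*(4*x - 3)/4.
u(x) = 3/2·x^2·(3/2 − x)^2 vanishes at x = 0 and x = 3/2, so u ∈ H^1_0(0, 3/2). Differentiate via the product rule and integrate the resulting polynomials term by term.
  ∫_0^3/2 u² dx = ∫_0^3/2 (9*x^8/4 - 27*x^7/2 + 243*x^6/8 - 243*x^5/8 + 729*x^4/64) dx. Term by term:
    ∫_0^3/2 9*x^8/4 dx = 19683/2048;  ∫_0^3/2 -27*x^7/2 dx = -177147/4096;  ∫_0^3/2 243*x^6/8 dx = 531441/7168;
    ∫_0^3/2 -243*x^5/8 dx = -59049/1024;  ∫_0^3/2 729*x^4/64 dx = 177147/10240.
  Sum: 19683/2048 − 177147/4096 + 531441/7168 − 59049/1024 + 177147/10240 = 19683/143360.
  ∫_0^3/2 (u')² dx = ∫_0^3/2 (36*x^6 - 162*x^5 + 1053*x^4/4 - 729*x^3/4 + 729*x^2/16) dx. Term by term:
    ∫_0^3/2 36*x^6 dx = 19683/224;  ∫_0^3/2 -162*x^5 dx = -19683/64;  ∫_0^3/2 1053*x^4/4 dx = 255879/640;
    ∫_0^3/2 -729*x^3/4 dx = -59049/256;  ∫_0^3/2 729*x^2/16 dx = 6561/128.
  Sum: 19683/224 − 19683/64 + 255879/640 − 59049/256 + 6561/128 = 6561/8960.
∫_0^3/2 u² dx = 19683/143360, so ||u||_L² = 81*sqrt(105)/2240.
∫_0^3/2 (u')² dx = 6561/8960, so ||u'||_L² = 81*sqrt(35)/560.
Ratio ||u||_L² / ||u'||_L² = sqrt(3)/4.
Sharp Poincaré constant on H^1_0(0, 3/2) is C_P = L/π = 3/(2*π), achieved by sin(2*π/3·x).
A polynomial bump cannot attain the sharp Poincaré constant (only the first sine eigenfunction does), so the ratio is strictly less than C_P, consistent with ||u||_L² ≤ C_P ||u'||_L².
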